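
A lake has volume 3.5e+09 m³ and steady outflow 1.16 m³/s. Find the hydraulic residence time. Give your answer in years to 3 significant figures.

Q = 1.16 m³/s × 3.156e+07 s/yr = 3.661e+07 m³/yr.
Hydraulic residence time τ = V/Q = 3.5e+09/3.661e+07 = 95.61 yr.

95.6 yr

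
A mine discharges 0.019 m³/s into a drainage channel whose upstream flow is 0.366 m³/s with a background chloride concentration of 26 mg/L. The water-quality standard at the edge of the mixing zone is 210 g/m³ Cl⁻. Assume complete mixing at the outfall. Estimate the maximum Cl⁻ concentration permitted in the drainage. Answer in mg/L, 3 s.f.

Mass balance: 210·0.385 = 0.019·Cₑ + 0.366·26.
Cₑ = (80.85 − 9.516) / 0.019 = 3754 mg/L.

3750 mg/L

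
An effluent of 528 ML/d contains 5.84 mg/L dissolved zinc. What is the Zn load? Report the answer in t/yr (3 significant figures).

1130 t/yr

528 ML/d = 6.111 m³/s.
Mass flux = Q·C = 6.111 m³/s × 5.84 g/m³ = 35.69 g/s.
= 35.69 g/s × 31.56 = 1126 t/yr.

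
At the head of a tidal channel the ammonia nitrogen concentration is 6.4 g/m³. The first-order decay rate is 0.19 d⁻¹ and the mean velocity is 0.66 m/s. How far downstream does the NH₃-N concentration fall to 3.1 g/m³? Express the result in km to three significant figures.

218 km

From C = C₀·e^(−kt), t = ln(C₀/C)/k = ln(6.4/3.1)/0.19 = 0.7249/0.19 = 3.815 d.
Distance = v·t = 0.66 m/s × 3.296e+05 s = 2.176e+05 m = 217.6 km.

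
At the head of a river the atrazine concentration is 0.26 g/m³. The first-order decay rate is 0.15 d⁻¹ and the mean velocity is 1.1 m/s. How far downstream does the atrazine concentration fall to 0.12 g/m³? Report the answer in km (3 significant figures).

490 km

From C = C₀·e^(−kt), t = ln(C₀/C)/k = ln(0.26/0.12)/0.15 = 0.7732/0.15 = 5.155 d.
Distance = v·t = 1.1 m/s × 4.454e+05 s = 4.899e+05 m = 489.9 km.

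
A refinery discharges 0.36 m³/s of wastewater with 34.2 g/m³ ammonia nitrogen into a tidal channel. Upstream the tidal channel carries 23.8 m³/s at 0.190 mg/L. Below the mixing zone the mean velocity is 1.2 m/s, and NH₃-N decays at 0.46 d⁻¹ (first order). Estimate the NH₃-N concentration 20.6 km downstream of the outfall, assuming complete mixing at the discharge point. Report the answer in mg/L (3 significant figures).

After complete mixing, C₀ = (0.36·34.2 + 23.8·0.19) / 24.16 = 0.6968 mg/L.
Travel time t = 2.06e+04 m / 1.2 m/s = 1.717e+04 s = 0.1987 d.
C = 0.6968·exp(−0.46·0.1987) = 0.6968·0.9127 = 0.6359 mg/L.

0.636 mg/L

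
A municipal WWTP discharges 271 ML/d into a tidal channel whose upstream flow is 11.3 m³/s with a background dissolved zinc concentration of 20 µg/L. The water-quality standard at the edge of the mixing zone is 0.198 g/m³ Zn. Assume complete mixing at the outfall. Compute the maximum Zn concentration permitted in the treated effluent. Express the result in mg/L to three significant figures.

0.839 mg/L

271 ML/d = 3.137 m³/s.
20 µg/L = 0.02 mg/L.
Mass balance: 0.198·14.44 = 3.137·Cₑ + 11.3·0.02.
Cₑ = (2.858 − 0.226) / 3.137 = 0.8393 mg/L.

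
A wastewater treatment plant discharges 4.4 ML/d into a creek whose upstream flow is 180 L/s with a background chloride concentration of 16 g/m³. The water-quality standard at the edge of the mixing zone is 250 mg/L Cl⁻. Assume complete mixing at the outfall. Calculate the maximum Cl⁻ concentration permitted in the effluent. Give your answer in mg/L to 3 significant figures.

4.4 ML/d = 0.05093 m³/s.
180 L/s = 0.18 m³/s.
Mass balance: 250·0.2309 = 0.05093·Cₑ + 0.18·16.
Cₑ = (57.73 − 2.88) / 0.05093 = 1077 mg/L.

1080 mg/L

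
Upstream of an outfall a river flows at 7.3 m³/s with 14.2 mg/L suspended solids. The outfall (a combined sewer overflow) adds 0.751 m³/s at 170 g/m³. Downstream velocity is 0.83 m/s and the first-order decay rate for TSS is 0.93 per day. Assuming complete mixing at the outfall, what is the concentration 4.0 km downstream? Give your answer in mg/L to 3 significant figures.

After complete mixing, C₀ = (0.751·170 + 7.3·14.2) / 8.051 = 28.73 mg/L.
Travel time t = 4000 m / 0.83 m/s = 4819 s = 0.05578 d.
C = 28.73·exp(−0.93·0.05578) = 28.73·0.9494 = 27.28 mg/L.

27.3 mg/L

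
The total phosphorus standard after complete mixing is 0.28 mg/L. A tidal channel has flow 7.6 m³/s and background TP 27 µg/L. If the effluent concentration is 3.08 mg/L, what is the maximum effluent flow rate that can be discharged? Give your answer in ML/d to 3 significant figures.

59.3 ML/d

27 µg/L = 0.027 mg/L.
Mass balance at complete mixing: C_std·(Q_w + Q_r) = Q_w·C_e + Q_r·C_b.
Rearranging, Q_w = Q_r·(C_std − C_b)/(C_e − C_std) = 7.6·(0.28 − 0.027) / (3.08 − 0.28) = 0.6867 m³/s.
= 59.33 ML/d.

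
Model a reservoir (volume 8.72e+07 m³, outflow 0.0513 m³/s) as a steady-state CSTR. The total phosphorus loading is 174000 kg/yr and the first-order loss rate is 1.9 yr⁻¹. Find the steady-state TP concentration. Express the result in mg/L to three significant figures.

Outflow Q = 0.0513 m³/s × 3.156e+07 s/yr = 1.619e+06 m³/yr.
Steady-state CSTR mass balance: W = Q·C + k·V·C, so C = W/(Q + kV).
Q + kV = 1.619e+06 + 1.9·8.72e+07 = 1.673e+08 m³/yr.
C = 174000/1.673e+08 = 0.00104 kg/m³ = 1.04 mg/L.

1.04 mg/L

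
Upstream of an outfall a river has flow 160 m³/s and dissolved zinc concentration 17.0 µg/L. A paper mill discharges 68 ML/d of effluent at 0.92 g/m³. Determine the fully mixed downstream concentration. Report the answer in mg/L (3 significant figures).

0.0214 mg/L

68 ML/d = 0.787 m³/s.
17.0 µg/L = 0.017 mg/L.
By mass balance at complete mixing, C = (0.787·0.92 + 160·0.017) / (0.787 + 160) = 3.444/160.8 = 0.02142 mg/L.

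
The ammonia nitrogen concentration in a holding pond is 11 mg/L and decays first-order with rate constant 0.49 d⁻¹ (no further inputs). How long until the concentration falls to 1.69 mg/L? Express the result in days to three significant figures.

3.82 d

t = ln(C₀/C)/k = ln(11/1.69)/0.49 = 1.873/0.49 = 3.823 d.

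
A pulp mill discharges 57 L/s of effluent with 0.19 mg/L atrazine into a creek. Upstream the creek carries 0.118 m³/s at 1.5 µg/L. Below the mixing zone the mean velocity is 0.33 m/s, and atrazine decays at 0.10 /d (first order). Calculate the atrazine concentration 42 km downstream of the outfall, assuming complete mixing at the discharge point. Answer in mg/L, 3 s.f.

0.0543 mg/L

57 L/s = 0.057 m³/s.
1.5 µg/L = 0.0015 mg/L.
After complete mixing, C₀ = (0.057·0.19 + 0.118·0.0015) / 0.175 = 0.0629 mg/L.
Travel time t = 4.2e+04 m / 0.33 m/s = 1.273e+05 s = 1.473 d.
C = 0.0629·exp(−0.10·1.473) = 0.0629·0.863 = 0.05428 mg/L.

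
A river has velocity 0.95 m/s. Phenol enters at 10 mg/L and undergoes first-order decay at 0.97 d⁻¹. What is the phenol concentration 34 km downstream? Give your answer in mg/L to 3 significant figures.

6.69 mg/L

Travel time t = 34 km / 0.95 m/s = 3.4e+04/0.95 = 3.579e+04 s = 0.4142 d.
First-order decay: C = 10·exp(−0.97·0.4142) = 10·0.6691 = 6.691 mg/L.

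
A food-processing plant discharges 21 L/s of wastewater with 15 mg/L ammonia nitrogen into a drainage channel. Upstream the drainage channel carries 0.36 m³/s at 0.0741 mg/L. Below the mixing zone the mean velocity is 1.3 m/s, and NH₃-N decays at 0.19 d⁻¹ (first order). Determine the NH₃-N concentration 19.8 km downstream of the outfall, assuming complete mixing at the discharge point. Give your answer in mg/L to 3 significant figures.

21 L/s = 0.021 m³/s.
After complete mixing, C₀ = (0.021·15 + 0.36·0.0741) / 0.381 = 0.8968 mg/L.
Travel time t = 1.98e+04 m / 1.3 m/s = 1.523e+04 s = 0.1763 d.
C = 0.8968·exp(−0.19·0.1763) = 0.8968·0.9671 = 0.8672 mg/L.

0.867 mg/L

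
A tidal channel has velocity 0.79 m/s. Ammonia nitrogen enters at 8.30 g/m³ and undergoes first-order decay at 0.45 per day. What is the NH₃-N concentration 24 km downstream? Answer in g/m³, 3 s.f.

7.09 g/m³

Travel time t = 24 km / 0.79 m/s = 2.4e+04/0.79 = 3.038e+04 s = 0.3516 d.
First-order decay: C = 8.30·exp(−0.45·0.3516) = 8.30·0.8537 = 7.085 g/m³.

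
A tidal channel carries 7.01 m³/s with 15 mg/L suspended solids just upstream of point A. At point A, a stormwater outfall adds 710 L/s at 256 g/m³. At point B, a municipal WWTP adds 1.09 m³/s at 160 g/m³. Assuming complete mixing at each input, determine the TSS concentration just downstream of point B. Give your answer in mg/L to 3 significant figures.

710 L/s = 0.71 m³/s.
After input A: C = (7.01·15 + 0.71·256) / 7.72 = 37.16 mg/L.
After input B: C = (7.72·37.16 + 1.09·160) / 8.81 = 52.36 mg/L.

52.4 mg/L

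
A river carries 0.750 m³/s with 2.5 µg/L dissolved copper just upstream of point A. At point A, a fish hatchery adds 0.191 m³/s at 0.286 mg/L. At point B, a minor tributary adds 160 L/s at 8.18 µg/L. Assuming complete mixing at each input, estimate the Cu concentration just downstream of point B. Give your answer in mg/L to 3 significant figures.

0.0525 mg/L

2.5 µg/L = 0.0025 mg/L.
After input A: C = (0.75·0.0025 + 0.191·0.286) / 0.941 = 0.06004 mg/L.
160 L/s = 0.16 m³/s.
8.18 µg/L = 0.00818 mg/L.
After input B: C = (0.941·0.06004 + 0.16·0.00818) / 1.101 = 0.05251 mg/L.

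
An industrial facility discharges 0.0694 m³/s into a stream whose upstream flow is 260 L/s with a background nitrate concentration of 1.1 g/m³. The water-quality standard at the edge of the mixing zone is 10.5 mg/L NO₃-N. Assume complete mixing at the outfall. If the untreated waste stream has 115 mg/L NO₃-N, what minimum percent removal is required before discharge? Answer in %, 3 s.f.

60.2 %

260 L/s = 0.26 m³/s.
Mass balance: 10.5·0.3294 = 0.0694·Cₑ + 0.26·1.1.
Cₑ = (3.459 − 0.286) / 0.0694 = 45.72 mg/L.
Required removal = 1 − 45.72/115 = 60.25 %.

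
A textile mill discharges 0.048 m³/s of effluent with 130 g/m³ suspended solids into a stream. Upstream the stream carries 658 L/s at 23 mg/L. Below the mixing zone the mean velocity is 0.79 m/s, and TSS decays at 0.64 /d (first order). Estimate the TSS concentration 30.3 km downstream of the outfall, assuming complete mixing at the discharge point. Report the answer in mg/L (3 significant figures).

22.8 mg/L

658 L/s = 0.658 m³/s.
After complete mixing, C₀ = (0.048·130 + 0.658·23) / 0.706 = 30.27 mg/L.
Travel time t = 3.03e+04 m / 0.79 m/s = 3.835e+04 s = 0.4439 d.
C = 30.27·exp(−0.64·0.4439) = 30.27·0.7527 = 22.79 mg/L.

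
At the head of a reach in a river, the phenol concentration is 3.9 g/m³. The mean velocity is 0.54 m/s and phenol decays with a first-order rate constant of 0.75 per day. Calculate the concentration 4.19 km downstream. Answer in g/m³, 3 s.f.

3.65 g/m³

Travel time t = 4.19 km / 0.54 m/s = 4190/0.54 = 7759 s = 0.08981 d.
First-order decay: C = 3.9·exp(−0.75·0.08981) = 3.9·0.9349 = 3.646 g/m³.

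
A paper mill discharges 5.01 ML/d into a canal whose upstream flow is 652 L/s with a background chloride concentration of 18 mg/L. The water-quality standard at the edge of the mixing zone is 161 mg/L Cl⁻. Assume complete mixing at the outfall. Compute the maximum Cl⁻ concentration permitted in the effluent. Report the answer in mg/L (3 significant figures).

5.01 ML/d = 0.05799 m³/s.
652 L/s = 0.652 m³/s.
Mass balance: 161·0.71 = 0.05799·Cₑ + 0.652·18.
Cₑ = (114.3 − 11.74) / 0.05799 = 1769 mg/L.

1770 mg/L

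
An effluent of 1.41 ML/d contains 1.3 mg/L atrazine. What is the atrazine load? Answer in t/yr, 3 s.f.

1.41 ML/d = 0.01632 m³/s.
Mass flux = Q·C = 0.01632 m³/s × 1.3 g/m³ = 0.02122 g/s.
= 0.02122 g/s × 31.56 = 0.6695 t/yr.

0.670 t/yr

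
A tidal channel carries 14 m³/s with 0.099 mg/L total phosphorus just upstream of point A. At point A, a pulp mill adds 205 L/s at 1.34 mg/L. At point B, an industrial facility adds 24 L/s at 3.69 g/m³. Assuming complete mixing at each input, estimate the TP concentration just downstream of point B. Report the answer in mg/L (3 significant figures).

0.123 mg/L

205 L/s = 0.205 m³/s.
After input A: C = (14·0.099 + 0.205·1.34) / 14.21 = 0.1169 mg/L.
24 L/s = 0.024 m³/s.
After input B: C = (14.21·0.1169 + 0.024·3.69) / 14.23 = 0.1229 mg/L.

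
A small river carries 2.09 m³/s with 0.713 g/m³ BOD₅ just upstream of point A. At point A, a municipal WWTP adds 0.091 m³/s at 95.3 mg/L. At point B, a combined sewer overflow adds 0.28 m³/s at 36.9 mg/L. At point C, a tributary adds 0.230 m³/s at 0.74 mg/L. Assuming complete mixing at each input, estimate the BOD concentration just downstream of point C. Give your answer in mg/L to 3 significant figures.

After input A: C = (2.09·0.713 + 0.091·95.3) / 2.181 = 4.66 mg/L.
After input B: C = (2.181·4.66 + 0.28·36.9) / 2.461 = 8.328 mg/L.
After input C: C = (2.461·8.328 + 0.23·0.74) / 2.691 = 7.679 mg/L.

7.68 mg/L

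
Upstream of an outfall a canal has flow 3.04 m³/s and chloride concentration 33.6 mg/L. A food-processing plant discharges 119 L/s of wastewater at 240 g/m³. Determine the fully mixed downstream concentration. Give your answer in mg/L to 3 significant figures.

119 L/s = 0.119 m³/s.
By mass balance at complete mixing, C = (0.119·240 + 3.04·33.6) / (0.119 + 3.04) = 130.7/3.159 = 41.38 mg/L.

41.4 mg/L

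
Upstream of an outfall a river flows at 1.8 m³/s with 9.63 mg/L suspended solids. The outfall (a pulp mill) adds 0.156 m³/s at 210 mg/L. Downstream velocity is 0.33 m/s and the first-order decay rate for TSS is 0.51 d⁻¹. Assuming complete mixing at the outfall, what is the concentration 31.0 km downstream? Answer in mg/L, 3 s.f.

14.7 mg/L

After complete mixing, C₀ = (0.156·210 + 1.8·9.63) / 1.956 = 25.61 mg/L.
Travel time t = 3.1e+04 m / 0.33 m/s = 9.394e+04 s = 1.087 d.
C = 25.61·exp(−0.51·1.087) = 25.61·0.5744 = 14.71 mg/L.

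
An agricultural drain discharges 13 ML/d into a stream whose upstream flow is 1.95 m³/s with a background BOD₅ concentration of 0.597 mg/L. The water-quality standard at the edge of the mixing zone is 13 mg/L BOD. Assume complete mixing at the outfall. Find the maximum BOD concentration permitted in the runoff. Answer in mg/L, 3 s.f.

174 mg/L

13 ML/d = 0.1505 m³/s.
Mass balance: 13·2.1 = 0.1505·Cₑ + 1.95·0.597.
Cₑ = (27.31 − 1.164) / 0.1505 = 173.7 mg/L.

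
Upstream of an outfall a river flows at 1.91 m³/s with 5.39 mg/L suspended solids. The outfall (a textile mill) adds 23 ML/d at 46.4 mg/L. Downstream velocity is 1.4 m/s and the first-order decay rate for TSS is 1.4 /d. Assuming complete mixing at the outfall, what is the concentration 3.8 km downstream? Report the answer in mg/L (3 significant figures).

23 ML/d = 0.2662 m³/s.
After complete mixing, C₀ = (0.2662·46.4 + 1.91·5.39) / 2.176 = 10.41 mg/L.
Travel time t = 3800 m / 1.4 m/s = 2714 s = 0.03142 d.
C = 10.41·exp(−1.4·0.03142) = 10.41·0.957 = 9.959 mg/L.

9.96 mg/L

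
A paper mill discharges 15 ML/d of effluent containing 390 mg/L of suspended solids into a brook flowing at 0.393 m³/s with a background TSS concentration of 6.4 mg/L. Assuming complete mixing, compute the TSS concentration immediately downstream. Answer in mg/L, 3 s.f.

15 ML/d = 0.1736 m³/s.
By mass balance at complete mixing, C = (0.1736·390 + 0.393·6.4) / (0.1736 + 0.393) = 70.22/0.5666 = 123.9 mg/L.

124 mg/L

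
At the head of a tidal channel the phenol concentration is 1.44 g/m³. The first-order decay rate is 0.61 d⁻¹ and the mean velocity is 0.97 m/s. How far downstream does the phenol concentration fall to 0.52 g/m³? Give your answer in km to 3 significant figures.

From C = C₀·e^(−kt), t = ln(C₀/C)/k = ln(1.44/0.52)/0.61 = 1.019/0.61 = 1.67 d.
Distance = v·t = 0.97 m/s × 1.443e+05 s = 1.399e+05 m = 139.9 km.

140 km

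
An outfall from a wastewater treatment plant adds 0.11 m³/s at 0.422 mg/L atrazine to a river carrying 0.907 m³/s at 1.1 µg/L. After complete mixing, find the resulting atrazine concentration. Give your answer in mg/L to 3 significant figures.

0.0466 mg/L

1.1 µg/L = 0.0011 mg/L.
By mass balance at complete mixing, C = (0.11·0.422 + 0.907·0.0011) / (0.11 + 0.907) = 0.04742/1.017 = 0.04663 mg/L.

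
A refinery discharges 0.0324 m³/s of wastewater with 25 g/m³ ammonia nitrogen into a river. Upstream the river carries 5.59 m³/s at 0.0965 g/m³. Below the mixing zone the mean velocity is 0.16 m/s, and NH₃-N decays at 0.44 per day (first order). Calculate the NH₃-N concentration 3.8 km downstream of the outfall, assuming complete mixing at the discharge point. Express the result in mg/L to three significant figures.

0.213 mg/L

After complete mixing, C₀ = (0.0324·25 + 5.59·0.0965) / 5.622 = 0.24 mg/L.
Travel time t = 3800 m / 0.16 m/s = 2.375e+04 s = 0.2749 d.
C = 0.24·exp(−0.44·0.2749) = 0.24·0.8861 = 0.2127 mg/L.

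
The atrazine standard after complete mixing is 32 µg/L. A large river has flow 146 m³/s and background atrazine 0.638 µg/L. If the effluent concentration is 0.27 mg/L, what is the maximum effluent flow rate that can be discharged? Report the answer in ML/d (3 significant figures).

1660 ML/d

0.638 µg/L = 0.000638 mg/L.
32 µg/L = 0.032 mg/L.
Mass balance at complete mixing: C_std·(Q_w + Q_r) = Q_w·C_e + Q_r·C_b.
Rearranging, Q_w = Q_r·(C_std − C_b)/(C_e − C_std) = 146·(0.032 − 0.000638) / (0.27 − 0.032) = 19.24 m³/s.
= 1662 ML/d.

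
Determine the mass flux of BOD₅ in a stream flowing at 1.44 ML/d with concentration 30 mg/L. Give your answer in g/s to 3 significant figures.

0.500 g/s

1.44 ML/d = 0.01667 m³/s.
Mass flux = Q·C = 0.01667 m³/s × 30 g/m³ = 0.5 g/s.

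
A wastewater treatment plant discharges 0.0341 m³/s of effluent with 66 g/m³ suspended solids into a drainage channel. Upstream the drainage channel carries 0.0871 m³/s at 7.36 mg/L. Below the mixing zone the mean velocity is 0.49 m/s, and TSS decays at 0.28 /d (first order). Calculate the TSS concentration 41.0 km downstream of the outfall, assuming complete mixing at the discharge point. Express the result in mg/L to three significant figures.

18.2 mg/L

After complete mixing, C₀ = (0.0341·66 + 0.0871·7.36) / 0.1212 = 23.86 mg/L.
Travel time t = 4.1e+04 m / 0.49 m/s = 8.367e+04 s = 0.9684 d.
C = 23.86·exp(−0.28·0.9684) = 23.86·0.7625 = 18.19 mg/L.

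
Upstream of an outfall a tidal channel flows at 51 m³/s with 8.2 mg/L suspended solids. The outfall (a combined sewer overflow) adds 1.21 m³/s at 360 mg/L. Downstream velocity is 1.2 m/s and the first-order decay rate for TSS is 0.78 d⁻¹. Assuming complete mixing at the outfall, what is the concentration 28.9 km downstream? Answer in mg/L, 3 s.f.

After complete mixing, C₀ = (1.21·360 + 51·8.2) / 52.21 = 16.35 mg/L.
Travel time t = 2.89e+04 m / 1.2 m/s = 2.408e+04 s = 0.2787 d.
C = 16.35·exp(−0.78·0.2787) = 16.35·0.8046 = 13.16 mg/L.

13.2 mg/L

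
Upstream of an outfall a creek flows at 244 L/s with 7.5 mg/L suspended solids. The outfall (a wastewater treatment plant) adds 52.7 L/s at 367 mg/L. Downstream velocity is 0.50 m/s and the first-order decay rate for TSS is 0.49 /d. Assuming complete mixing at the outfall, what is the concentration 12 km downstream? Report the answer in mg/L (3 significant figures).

52.7 L/s = 0.0527 m³/s.
244 L/s = 0.244 m³/s.
After complete mixing, C₀ = (0.0527·367 + 0.244·7.5) / 0.2967 = 71.35 mg/L.
Travel time t = 1.2e+04 m / 0.50 m/s = 2.4e+04 s = 0.2778 d.
C = 71.35·exp(−0.49·0.2778) = 71.35·0.8727 = 62.27 mg/L.

62.3 mg/L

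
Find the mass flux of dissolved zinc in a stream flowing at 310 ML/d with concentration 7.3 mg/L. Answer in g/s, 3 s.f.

26.2 g/s

310 ML/d = 3.588 m³/s.
Mass flux = Q·C = 3.588 m³/s × 7.3 g/m³ = 26.19 g/s.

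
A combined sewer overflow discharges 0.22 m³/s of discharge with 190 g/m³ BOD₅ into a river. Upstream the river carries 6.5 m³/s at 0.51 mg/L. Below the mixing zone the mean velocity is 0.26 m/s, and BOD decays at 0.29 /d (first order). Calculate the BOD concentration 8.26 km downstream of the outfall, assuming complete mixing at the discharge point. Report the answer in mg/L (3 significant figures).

After complete mixing, C₀ = (0.22·190 + 6.5·0.51) / 6.72 = 6.714 mg/L.
Travel time t = 8260 m / 0.26 m/s = 3.177e+04 s = 0.3677 d.
C = 6.714·exp(−0.29·0.3677) = 6.714·0.8989 = 6.035 mg/L.

6.03 mg/L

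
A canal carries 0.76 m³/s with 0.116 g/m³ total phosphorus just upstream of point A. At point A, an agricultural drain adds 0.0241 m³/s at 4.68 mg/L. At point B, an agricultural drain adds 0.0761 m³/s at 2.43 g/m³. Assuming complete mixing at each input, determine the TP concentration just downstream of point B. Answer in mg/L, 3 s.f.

After input A: C = (0.76·0.116 + 0.0241·4.68) / 0.7841 = 0.2563 mg/L.
After input B: C = (0.7841·0.2563 + 0.0761·2.43) / 0.8602 = 0.4486 mg/L.

0.449 mg/L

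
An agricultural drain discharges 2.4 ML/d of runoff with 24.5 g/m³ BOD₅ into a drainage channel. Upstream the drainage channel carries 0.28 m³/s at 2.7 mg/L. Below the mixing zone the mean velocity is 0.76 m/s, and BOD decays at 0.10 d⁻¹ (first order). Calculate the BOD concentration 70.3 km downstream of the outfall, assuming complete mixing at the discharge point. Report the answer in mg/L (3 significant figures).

4.19 mg/L

2.4 ML/d = 0.02778 m³/s.
After complete mixing, C₀ = (0.02778·24.5 + 0.28·2.7) / 0.3078 = 4.668 mg/L.
Travel time t = 7.03e+04 m / 0.76 m/s = 9.25e+04 s = 1.071 d.
C = 4.668·exp(−0.10·1.071) = 4.668·0.8985 = 4.194 mg/L.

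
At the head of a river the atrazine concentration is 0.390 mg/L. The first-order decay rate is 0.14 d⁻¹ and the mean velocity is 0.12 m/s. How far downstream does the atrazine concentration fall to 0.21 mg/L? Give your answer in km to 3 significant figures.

From C = C₀·e^(−kt), t = ln(C₀/C)/k = ln(0.390/0.21)/0.14 = 0.619/0.14 = 4.422 d.
Distance = v·t = 0.12 m/s × 3.82e+05 s = 4.584e+04 m = 45.84 km.

45.8 km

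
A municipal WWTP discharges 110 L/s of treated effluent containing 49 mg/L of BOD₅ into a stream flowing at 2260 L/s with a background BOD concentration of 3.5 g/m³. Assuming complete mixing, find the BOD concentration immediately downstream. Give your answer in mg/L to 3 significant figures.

110 L/s = 0.11 m³/s.
2260 L/s = 2.26 m³/s.
Conservation of mass across the mixing zone: C = (0.11·49 + 2.26·3.5) / (0.11 + 2.26) = 13.3/2.37 = 5.612 mg/L.

5.61 mg/L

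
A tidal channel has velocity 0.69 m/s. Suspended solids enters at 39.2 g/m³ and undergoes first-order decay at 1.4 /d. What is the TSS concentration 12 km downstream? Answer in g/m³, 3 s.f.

29.6 g/m³

Travel time t = 12 km / 0.69 m/s = 1.2e+04/0.69 = 1.739e+04 s = 0.2013 d.
First-order decay: C = 39.2·exp(−1.4·0.2013) = 39.2·0.7544 = 29.57 g/m³.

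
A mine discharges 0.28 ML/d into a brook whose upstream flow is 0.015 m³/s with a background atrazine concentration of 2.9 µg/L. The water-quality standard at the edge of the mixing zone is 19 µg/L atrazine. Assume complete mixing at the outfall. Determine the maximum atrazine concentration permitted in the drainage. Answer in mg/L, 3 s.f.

0.28 ML/d = 0.003241 m³/s.
2.9 µg/L = 0.0029 mg/L.
19 µg/L = 0.019 mg/L.
Mass balance: 0.019·0.01824 = 0.003241·Cₑ + 0.015·0.0029.
Cₑ = (0.0003466 − 4.35e-05) / 0.003241 = 0.09352 mg/L.

0.0935 mg/L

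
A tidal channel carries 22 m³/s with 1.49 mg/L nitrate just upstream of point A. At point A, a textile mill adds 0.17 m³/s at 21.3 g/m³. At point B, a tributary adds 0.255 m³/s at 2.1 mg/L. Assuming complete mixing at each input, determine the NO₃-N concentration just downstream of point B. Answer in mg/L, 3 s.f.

After input A: C = (22·1.49 + 0.17·21.3) / 22.17 = 1.642 mg/L.
After input B: C = (22.17·1.642 + 0.255·2.1) / 22.43 = 1.647 mg/L.

1.65 mg/L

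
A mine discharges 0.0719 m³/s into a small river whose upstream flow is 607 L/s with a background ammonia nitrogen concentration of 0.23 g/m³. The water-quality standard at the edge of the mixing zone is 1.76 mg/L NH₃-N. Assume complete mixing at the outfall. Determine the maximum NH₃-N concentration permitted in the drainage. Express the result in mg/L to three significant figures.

14.7 mg/L

607 L/s = 0.607 m³/s.
Mass balance: 1.76·0.6789 = 0.0719·Cₑ + 0.607·0.23.
Cₑ = (1.195 − 0.1396) / 0.0719 = 14.68 mg/L.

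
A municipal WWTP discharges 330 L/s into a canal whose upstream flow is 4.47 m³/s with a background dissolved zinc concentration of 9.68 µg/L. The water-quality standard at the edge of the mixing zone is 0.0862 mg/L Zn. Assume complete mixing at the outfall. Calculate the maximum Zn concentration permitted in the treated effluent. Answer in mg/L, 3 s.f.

1.12 mg/L

330 L/s = 0.33 m³/s.
9.68 µg/L = 0.00968 mg/L.
Mass balance: 0.0862·4.8 = 0.33·Cₑ + 4.47·0.00968.
Cₑ = (0.4138 − 0.04327) / 0.33 = 1.123 mg/L.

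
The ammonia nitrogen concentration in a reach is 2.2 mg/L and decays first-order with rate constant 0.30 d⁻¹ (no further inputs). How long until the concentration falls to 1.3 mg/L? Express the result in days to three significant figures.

t = ln(C₀/C)/k = ln(2.2/1.3)/0.30 = 0.5261/0.30 = 1.754 d.

1.75 d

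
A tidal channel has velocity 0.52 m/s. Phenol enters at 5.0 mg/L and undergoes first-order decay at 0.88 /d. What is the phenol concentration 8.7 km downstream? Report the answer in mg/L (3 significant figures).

4.22 mg/L

Travel time t = 8.7 km / 0.52 m/s = 8700/0.52 = 1.673e+04 s = 0.1936 d.
First-order decay: C = 5.0·exp(−0.88·0.1936) = 5.0·0.8433 = 4.217 mg/L.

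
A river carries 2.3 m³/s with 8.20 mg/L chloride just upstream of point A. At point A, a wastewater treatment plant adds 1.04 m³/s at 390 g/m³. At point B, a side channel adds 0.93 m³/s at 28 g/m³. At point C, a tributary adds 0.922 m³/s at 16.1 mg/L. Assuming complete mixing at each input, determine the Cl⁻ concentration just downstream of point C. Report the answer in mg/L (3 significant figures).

After input A: C = (2.3·8.2 + 1.04·390) / 3.34 = 127.1 mg/L.
After input B: C = (3.34·127.1 + 0.93·28) / 4.27 = 105.5 mg/L.
After input C: C = (4.27·105.5 + 0.922·16.1) / 5.192 = 89.63 mg/L.

89.6 mg/L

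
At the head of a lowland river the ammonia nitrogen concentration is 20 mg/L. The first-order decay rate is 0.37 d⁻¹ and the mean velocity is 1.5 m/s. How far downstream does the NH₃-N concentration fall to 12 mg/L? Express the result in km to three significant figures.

From C = C₀·e^(−kt), t = ln(C₀/C)/k = ln(20/12)/0.37 = 0.5108/0.37 = 1.381 d.
Distance = v·t = 1.5 m/s × 1.193e+05 s = 1.789e+05 m = 178.9 km.

179 km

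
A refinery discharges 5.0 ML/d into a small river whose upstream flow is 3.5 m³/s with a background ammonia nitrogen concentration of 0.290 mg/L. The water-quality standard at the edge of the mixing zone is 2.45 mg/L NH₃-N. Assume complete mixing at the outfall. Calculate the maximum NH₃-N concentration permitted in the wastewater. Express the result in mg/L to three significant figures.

133 mg/L

5.0 ML/d = 0.05787 m³/s.
Mass balance: 2.45·3.558 = 0.05787·Cₑ + 3.5·0.29.
Cₑ = (8.717 − 1.015) / 0.05787 = 133.1 mg/L.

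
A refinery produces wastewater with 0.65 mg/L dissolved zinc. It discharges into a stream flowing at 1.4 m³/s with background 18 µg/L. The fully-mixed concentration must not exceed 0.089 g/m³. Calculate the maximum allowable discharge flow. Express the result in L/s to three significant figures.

18 µg/L = 0.018 mg/L.
Mass balance at complete mixing: C_std·(Q_w + Q_r) = Q_w·C_e + Q_r·C_b.
Rearranging, Q_w = Q_r·(C_std − C_b)/(C_e − C_std) = 1.4·(0.089 − 0.018) / (0.65 − 0.089) = 0.1772 m³/s.
= 177.2 L/s.

177 L/s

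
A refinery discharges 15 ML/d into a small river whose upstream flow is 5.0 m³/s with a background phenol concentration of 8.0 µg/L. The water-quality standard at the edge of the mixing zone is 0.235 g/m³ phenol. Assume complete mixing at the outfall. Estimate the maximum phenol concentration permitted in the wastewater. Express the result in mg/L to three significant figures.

15 ML/d = 0.1736 m³/s.
8.0 µg/L = 0.008 mg/L.
Mass balance: 0.235·5.174 = 0.1736·Cₑ + 5·0.008.
Cₑ = (1.216 − 0.04) / 0.1736 = 6.773 mg/L.

6.77 mg/L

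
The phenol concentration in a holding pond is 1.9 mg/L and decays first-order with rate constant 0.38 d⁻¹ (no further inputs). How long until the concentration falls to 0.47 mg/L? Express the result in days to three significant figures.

t = ln(C₀/C)/k = ln(1.9/0.47)/0.38 = 1.397/0.38 = 3.676 d.

3.68 d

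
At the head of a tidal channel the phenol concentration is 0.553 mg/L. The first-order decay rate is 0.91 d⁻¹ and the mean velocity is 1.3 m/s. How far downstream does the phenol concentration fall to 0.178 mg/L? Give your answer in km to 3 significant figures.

140 km

From C = C₀·e^(−kt), t = ln(C₀/C)/k = ln(0.553/0.178)/0.91 = 1.134/0.91 = 1.246 d.
Distance = v·t = 1.3 m/s × 1.076e+05 s = 1.399e+05 m = 139.9 km.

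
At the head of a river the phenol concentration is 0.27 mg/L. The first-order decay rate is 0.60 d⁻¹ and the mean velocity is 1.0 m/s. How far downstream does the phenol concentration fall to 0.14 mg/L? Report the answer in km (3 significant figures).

94.6 km

From C = C₀·e^(−kt), t = ln(C₀/C)/k = ln(0.27/0.14)/0.60 = 0.6568/0.60 = 1.095 d.
Distance = v·t = 1.0 m/s × 9.458e+04 s = 9.458e+04 m = 94.58 km.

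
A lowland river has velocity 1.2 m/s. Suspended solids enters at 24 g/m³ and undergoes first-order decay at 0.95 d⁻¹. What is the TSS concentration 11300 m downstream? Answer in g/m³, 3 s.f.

21.6 g/m³

Travel time t = 11300 m / 1.2 m/s = 1.13e+04/1.2 = 9417 s = 0.109 d.
First-order decay: C = 24·exp(−0.95·0.109) = 24·0.9016 = 21.64 g/m³.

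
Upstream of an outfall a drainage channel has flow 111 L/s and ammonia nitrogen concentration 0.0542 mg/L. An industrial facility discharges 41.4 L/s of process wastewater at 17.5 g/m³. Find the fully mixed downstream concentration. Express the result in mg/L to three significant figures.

41.4 L/s = 0.0414 m³/s.
111 L/s = 0.111 m³/s.
Flow-weighted mixing gives C = (0.0414·17.5 + 0.111·0.0542) / (0.0414 + 0.111) = 0.7305/0.1524 = 4.793 mg/L.

4.79 mg/L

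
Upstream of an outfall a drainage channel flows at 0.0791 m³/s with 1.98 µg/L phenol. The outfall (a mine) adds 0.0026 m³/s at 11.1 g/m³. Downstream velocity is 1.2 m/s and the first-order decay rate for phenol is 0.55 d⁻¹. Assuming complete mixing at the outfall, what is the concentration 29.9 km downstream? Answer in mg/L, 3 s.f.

1.98 µg/L = 0.00198 mg/L.
After complete mixing, C₀ = (0.0026·11.1 + 0.0791·0.00198) / 0.0817 = 0.3552 mg/L.
Travel time t = 2.99e+04 m / 1.2 m/s = 2.492e+04 s = 0.2884 d.
C = 0.3552·exp(−0.55·0.2884) = 0.3552·0.8533 = 0.3031 mg/L.

0.303 mg/L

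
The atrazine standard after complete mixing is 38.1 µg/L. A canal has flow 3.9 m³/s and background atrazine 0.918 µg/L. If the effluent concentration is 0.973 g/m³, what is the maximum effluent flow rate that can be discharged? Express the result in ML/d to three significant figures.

0.918 µg/L = 0.000918 mg/L.
38.1 µg/L = 0.0381 mg/L.
Mass balance at complete mixing: C_std·(Q_w + Q_r) = Q_w·C_e + Q_r·C_b.
Rearranging, Q_w = Q_r·(C_std − C_b)/(C_e − C_std) = 3.9·(0.0381 − 0.000918) / (0.973 − 0.0381) = 0.1551 m³/s.
= 13.4 ML/d.

13.4 ML/d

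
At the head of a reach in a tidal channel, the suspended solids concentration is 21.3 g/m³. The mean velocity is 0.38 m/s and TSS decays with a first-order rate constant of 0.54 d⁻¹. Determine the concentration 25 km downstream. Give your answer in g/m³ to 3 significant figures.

14.1 g/m³

Travel time t = 25 km / 0.38 m/s = 2.5e+04/0.38 = 6.579e+04 s = 0.7615 d.
First-order decay: C = 21.3·exp(−0.54·0.7615) = 21.3·0.6629 = 14.12 g/m³.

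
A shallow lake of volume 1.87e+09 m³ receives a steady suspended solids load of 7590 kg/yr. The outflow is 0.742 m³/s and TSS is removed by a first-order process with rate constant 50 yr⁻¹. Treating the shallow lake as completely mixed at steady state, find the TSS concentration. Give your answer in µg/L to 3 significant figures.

0.0812 µg/L

Outflow Q = 0.742 m³/s × 3.156e+07 s/yr = 2.342e+07 m³/yr.
Steady-state CSTR mass balance: W = Q·C + k·V·C, so C = W/(Q + kV).
Q + kV = 2.342e+07 + 50·1.87e+09 = 9.352e+10 m³/yr.
C = 7590/9.352e+10 = 8.116e-08 kg/m³ = 8.116e-05 mg/L = 0.08116 µg/L.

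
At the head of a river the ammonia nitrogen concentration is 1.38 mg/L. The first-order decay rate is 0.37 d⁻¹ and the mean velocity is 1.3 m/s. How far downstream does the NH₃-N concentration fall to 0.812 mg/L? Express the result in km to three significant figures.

From C = C₀·e^(−kt), t = ln(C₀/C)/k = ln(1.38/0.812)/0.37 = 0.5303/0.37 = 1.433 d.
Distance = v·t = 1.3 m/s × 1.238e+05 s = 1.61e+05 m = 161 km.

161 km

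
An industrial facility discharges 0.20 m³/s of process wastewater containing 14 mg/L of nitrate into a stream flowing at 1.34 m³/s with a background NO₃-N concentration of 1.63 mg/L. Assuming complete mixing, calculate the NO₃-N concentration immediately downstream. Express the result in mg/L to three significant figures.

Conservation of mass across the mixing zone: C = (0.2·14 + 1.34·1.63) / (0.2 + 1.34) = 4.984/1.54 = 3.236 mg/L.

3.24 mg/L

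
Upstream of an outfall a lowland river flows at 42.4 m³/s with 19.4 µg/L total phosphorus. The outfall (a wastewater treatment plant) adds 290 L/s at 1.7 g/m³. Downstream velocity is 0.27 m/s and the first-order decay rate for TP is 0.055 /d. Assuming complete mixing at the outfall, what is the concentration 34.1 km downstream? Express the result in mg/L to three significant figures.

290 L/s = 0.29 m³/s.
19.4 µg/L = 0.0194 mg/L.
After complete mixing, C₀ = (0.29·1.7 + 42.4·0.0194) / 42.69 = 0.03082 mg/L.
Travel time t = 3.41e+04 m / 0.27 m/s = 1.263e+05 s = 1.462 d.
C = 0.03082·exp(−0.055·1.462) = 0.03082·0.9227 = 0.02844 mg/L.

0.0284 mg/L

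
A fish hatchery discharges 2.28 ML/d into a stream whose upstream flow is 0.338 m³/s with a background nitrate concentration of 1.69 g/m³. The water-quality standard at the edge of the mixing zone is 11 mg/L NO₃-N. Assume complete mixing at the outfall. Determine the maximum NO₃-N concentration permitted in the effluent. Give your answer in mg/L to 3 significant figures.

2.28 ML/d = 0.02639 m³/s.
Mass balance: 11·0.3644 = 0.02639·Cₑ + 0.338·1.69.
Cₑ = (4.008 − 0.5712) / 0.02639 = 130.2 mg/L.

130 mg/L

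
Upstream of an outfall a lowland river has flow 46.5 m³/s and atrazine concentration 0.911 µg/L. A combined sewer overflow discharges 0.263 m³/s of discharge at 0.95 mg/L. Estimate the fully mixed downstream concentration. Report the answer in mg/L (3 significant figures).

0.911 µg/L = 0.000911 mg/L.
Conservation of mass across the mixing zone: C = (0.263·0.95 + 46.5·0.000911) / (0.263 + 46.5) = 0.2922/46.76 = 0.006249 mg/L.

0.00625 mg/L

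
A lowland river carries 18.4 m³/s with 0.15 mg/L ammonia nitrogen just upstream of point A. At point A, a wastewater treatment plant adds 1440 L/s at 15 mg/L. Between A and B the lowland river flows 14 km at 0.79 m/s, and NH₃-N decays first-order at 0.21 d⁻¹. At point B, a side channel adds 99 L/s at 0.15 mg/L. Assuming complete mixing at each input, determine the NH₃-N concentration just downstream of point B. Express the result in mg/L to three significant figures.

1.17 mg/L

1440 L/s = 1.44 m³/s.
After input A: C = (18.4·0.15 + 1.44·15) / 19.84 = 1.228 mg/L.
Over the 14 km reach to input B (t = 1.772e+04 s = 0.2051 d), decay gives C = 1.228·exp(−0.21·0.2051) = 1.176 mg/L.
99 L/s = 0.099 m³/s.
After input B: C = (19.84·1.176 + 0.099·0.15) / 19.94 = 1.171 mg/L.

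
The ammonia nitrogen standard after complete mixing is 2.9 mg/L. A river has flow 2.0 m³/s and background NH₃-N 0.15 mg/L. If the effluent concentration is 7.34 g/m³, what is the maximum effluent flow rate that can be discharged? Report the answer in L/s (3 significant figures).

Mass balance at complete mixing: C_std·(Q_w + Q_r) = Q_w·C_e + Q_r·C_b.
Rearranging, Q_w = Q_r·(C_std − C_b)/(C_e − C_std) = 2.0·(2.9 − 0.15) / (7.34 − 2.9) = 1.239 m³/s.
= 1239 L/s.

1240 L/s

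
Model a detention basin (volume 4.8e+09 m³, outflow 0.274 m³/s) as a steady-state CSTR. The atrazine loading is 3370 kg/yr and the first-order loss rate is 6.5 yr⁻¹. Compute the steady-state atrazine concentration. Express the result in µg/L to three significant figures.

0.108 µg/L

Outflow Q = 0.274 m³/s × 3.156e+07 s/yr = 8.647e+06 m³/yr.
Steady-state CSTR mass balance: W = Q·C + k·V·C, so C = W/(Q + kV).
Q + kV = 8.647e+06 + 6.5·4.8e+09 = 3.121e+10 m³/yr.
C = 3370/3.121e+10 = 1.08e-07 kg/m³ = 0.000108 mg/L = 0.108 µg/L.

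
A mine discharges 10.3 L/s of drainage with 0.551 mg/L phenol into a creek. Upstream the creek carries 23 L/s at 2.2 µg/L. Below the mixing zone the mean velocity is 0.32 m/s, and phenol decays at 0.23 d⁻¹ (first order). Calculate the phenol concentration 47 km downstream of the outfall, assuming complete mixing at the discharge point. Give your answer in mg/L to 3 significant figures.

0.116 mg/L

10.3 L/s = 0.0103 m³/s.
23 L/s = 0.023 m³/s.
2.2 µg/L = 0.0022 mg/L.
After complete mixing, C₀ = (0.0103·0.551 + 0.023·0.0022) / 0.0333 = 0.1719 mg/L.
Travel time t = 4.7e+04 m / 0.32 m/s = 1.469e+05 s = 1.7 d.
C = 0.1719·exp(−0.23·1.7) = 0.1719·0.6764 = 0.1163 mg/L.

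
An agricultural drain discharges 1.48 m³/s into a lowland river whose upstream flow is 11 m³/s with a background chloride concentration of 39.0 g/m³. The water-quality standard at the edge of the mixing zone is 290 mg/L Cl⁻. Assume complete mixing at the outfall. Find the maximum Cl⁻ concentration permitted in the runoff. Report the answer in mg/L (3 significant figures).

Mass balance: 290·12.48 = 1.48·Cₑ + 11·39.
Cₑ = (3619 − 429) / 1.48 = 2156 mg/L.

2160 mg/L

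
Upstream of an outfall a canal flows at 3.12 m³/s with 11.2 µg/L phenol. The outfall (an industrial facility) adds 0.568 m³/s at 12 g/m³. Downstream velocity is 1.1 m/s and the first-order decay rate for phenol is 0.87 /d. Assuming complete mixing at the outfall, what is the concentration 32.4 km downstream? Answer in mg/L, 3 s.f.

11.2 µg/L = 0.0112 mg/L.
After complete mixing, C₀ = (0.568·12 + 3.12·0.0112) / 3.688 = 1.858 mg/L.
Travel time t = 3.24e+04 m / 1.1 m/s = 2.945e+04 s = 0.3409 d.
C = 1.858·exp(−0.87·0.3409) = 1.858·0.7433 = 1.381 mg/L.

1.38 mg/L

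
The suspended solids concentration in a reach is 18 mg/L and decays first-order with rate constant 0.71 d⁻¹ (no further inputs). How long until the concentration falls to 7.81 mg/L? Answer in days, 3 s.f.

t = ln(C₀/C)/k = ln(18/7.81)/0.71 = 0.835/0.71 = 1.176 d.

1.18 d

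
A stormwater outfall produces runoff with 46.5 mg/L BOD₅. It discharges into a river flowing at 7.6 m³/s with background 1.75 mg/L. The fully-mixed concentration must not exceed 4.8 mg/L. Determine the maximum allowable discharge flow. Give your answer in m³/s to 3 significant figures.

0.556 m³/s

Mass balance at complete mixing: C_std·(Q_w + Q_r) = Q_w·C_e + Q_r·C_b.
Rearranging, Q_w = Q_r·(C_std − C_b)/(C_e − C_std) = 7.6·(4.8 − 1.75) / (46.5 − 4.8) = 0.5559 m³/s.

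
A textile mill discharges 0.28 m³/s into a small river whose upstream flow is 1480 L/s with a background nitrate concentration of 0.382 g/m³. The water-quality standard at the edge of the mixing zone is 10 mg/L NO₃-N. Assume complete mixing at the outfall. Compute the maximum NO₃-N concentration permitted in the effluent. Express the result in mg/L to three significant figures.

1480 L/s = 1.48 m³/s.
Mass balance: 10·1.76 = 0.28·Cₑ + 1.48·0.382.
Cₑ = (17.6 − 0.5654) / 0.28 = 60.84 mg/L.

60.8 mg/L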